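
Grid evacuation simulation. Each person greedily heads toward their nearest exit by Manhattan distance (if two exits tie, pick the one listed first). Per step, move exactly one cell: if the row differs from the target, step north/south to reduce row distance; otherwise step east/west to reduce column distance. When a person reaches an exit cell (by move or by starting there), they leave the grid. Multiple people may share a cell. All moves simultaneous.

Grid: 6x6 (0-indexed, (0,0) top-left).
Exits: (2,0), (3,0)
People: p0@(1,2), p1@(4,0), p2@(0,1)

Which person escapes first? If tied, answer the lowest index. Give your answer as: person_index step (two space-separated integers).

Step 1: p0:(1,2)->(2,2) | p1:(4,0)->(3,0)->EXIT | p2:(0,1)->(1,1)
Step 2: p0:(2,2)->(2,1) | p1:escaped | p2:(1,1)->(2,1)
Step 3: p0:(2,1)->(2,0)->EXIT | p1:escaped | p2:(2,1)->(2,0)->EXIT
Exit steps: [3, 1, 3]
First to escape: p1 at step 1

Answer: 1 1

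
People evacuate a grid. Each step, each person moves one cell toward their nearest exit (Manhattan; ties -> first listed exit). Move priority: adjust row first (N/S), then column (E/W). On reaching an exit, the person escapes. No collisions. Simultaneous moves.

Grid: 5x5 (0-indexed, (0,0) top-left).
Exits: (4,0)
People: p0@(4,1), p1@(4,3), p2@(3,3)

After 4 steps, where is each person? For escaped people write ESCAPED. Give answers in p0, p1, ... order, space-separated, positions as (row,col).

Step 1: p0:(4,1)->(4,0)->EXIT | p1:(4,3)->(4,2) | p2:(3,3)->(4,3)
Step 2: p0:escaped | p1:(4,2)->(4,1) | p2:(4,3)->(4,2)
Step 3: p0:escaped | p1:(4,1)->(4,0)->EXIT | p2:(4,2)->(4,1)
Step 4: p0:escaped | p1:escaped | p2:(4,1)->(4,0)->EXIT

ESCAPED ESCAPED ESCAPED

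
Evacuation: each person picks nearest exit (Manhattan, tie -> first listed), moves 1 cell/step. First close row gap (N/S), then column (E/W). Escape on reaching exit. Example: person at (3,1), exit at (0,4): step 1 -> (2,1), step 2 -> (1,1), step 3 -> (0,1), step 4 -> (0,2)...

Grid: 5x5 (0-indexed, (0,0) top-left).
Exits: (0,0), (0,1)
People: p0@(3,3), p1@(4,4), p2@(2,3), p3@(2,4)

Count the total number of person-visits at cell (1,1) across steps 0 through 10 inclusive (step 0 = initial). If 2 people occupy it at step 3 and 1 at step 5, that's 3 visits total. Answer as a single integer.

Step 0: p0@(3,3) p1@(4,4) p2@(2,3) p3@(2,4) -> at (1,1): 0 [-], cum=0
Step 1: p0@(2,3) p1@(3,4) p2@(1,3) p3@(1,4) -> at (1,1): 0 [-], cum=0
Step 2: p0@(1,3) p1@(2,4) p2@(0,3) p3@(0,4) -> at (1,1): 0 [-], cum=0
Step 3: p0@(0,3) p1@(1,4) p2@(0,2) p3@(0,3) -> at (1,1): 0 [-], cum=0
Step 4: p0@(0,2) p1@(0,4) p2@ESC p3@(0,2) -> at (1,1): 0 [-], cum=0
Step 5: p0@ESC p1@(0,3) p2@ESC p3@ESC -> at (1,1): 0 [-], cum=0
Step 6: p0@ESC p1@(0,2) p2@ESC p3@ESC -> at (1,1): 0 [-], cum=0
Step 7: p0@ESC p1@ESC p2@ESC p3@ESC -> at (1,1): 0 [-], cum=0
Total visits = 0

Answer: 0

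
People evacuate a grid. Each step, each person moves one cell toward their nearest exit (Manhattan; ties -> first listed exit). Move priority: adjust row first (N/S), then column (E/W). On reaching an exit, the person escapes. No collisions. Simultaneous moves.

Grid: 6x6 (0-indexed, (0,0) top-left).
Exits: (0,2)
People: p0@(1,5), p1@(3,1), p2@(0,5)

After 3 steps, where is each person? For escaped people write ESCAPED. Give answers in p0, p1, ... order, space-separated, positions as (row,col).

Step 1: p0:(1,5)->(0,5) | p1:(3,1)->(2,1) | p2:(0,5)->(0,4)
Step 2: p0:(0,5)->(0,4) | p1:(2,1)->(1,1) | p2:(0,4)->(0,3)
Step 3: p0:(0,4)->(0,3) | p1:(1,1)->(0,1) | p2:(0,3)->(0,2)->EXIT

(0,3) (0,1) ESCAPED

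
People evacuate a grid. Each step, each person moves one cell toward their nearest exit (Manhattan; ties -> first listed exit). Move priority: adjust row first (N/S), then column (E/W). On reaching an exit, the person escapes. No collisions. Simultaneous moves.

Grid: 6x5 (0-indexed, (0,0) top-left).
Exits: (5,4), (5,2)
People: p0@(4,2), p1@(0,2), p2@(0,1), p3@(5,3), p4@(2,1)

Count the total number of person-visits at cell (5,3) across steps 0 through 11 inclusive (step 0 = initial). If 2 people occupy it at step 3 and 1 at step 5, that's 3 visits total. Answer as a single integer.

Step 0: p0@(4,2) p1@(0,2) p2@(0,1) p3@(5,3) p4@(2,1) -> at (5,3): 1 [p3], cum=1
Step 1: p0@ESC p1@(1,2) p2@(1,1) p3@ESC p4@(3,1) -> at (5,3): 0 [-], cum=1
Step 2: p0@ESC p1@(2,2) p2@(2,1) p3@ESC p4@(4,1) -> at (5,3): 0 [-], cum=1
Step 3: p0@ESC p1@(3,2) p2@(3,1) p3@ESC p4@(5,1) -> at (5,3): 0 [-], cum=1
Step 4: p0@ESC p1@(4,2) p2@(4,1) p3@ESC p4@ESC -> at (5,3): 0 [-], cum=1
Step 5: p0@ESC p1@ESC p2@(5,1) p3@ESC p4@ESC -> at (5,3): 0 [-], cum=1
Step 6: p0@ESC p1@ESC p2@ESC p3@ESC p4@ESC -> at (5,3): 0 [-], cum=1
Total visits = 1

Answer: 1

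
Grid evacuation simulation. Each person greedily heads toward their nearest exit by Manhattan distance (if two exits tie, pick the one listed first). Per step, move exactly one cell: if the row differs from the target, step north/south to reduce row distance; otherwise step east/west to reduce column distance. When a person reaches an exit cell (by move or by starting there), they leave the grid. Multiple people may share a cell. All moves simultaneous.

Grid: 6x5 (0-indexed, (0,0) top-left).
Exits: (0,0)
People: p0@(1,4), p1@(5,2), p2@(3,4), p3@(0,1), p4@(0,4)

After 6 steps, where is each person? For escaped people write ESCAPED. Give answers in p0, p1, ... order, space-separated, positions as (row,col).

Step 1: p0:(1,4)->(0,4) | p1:(5,2)->(4,2) | p2:(3,4)->(2,4) | p3:(0,1)->(0,0)->EXIT | p4:(0,4)->(0,3)
Step 2: p0:(0,4)->(0,3) | p1:(4,2)->(3,2) | p2:(2,4)->(1,4) | p3:escaped | p4:(0,3)->(0,2)
Step 3: p0:(0,3)->(0,2) | p1:(3,2)->(2,2) | p2:(1,4)->(0,4) | p3:escaped | p4:(0,2)->(0,1)
Step 4: p0:(0,2)->(0,1) | p1:(2,2)->(1,2) | p2:(0,4)->(0,3) | p3:escaped | p4:(0,1)->(0,0)->EXIT
Step 5: p0:(0,1)->(0,0)->EXIT | p1:(1,2)->(0,2) | p2:(0,3)->(0,2) | p3:escaped | p4:escaped
Step 6: p0:escaped | p1:(0,2)->(0,1) | p2:(0,2)->(0,1) | p3:escaped | p4:escaped

ESCAPED (0,1) (0,1) ESCAPED ESCAPED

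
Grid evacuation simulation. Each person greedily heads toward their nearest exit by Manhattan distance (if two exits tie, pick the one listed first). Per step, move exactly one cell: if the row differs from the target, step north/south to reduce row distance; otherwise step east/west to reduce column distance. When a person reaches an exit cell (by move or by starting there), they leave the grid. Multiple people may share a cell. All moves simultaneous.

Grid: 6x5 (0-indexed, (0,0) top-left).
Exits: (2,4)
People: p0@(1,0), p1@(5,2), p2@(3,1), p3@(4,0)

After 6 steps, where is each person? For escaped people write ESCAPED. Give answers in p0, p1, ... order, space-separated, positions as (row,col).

Step 1: p0:(1,0)->(2,0) | p1:(5,2)->(4,2) | p2:(3,1)->(2,1) | p3:(4,0)->(3,0)
Step 2: p0:(2,0)->(2,1) | p1:(4,2)->(3,2) | p2:(2,1)->(2,2) | p3:(3,0)->(2,0)
Step 3: p0:(2,1)->(2,2) | p1:(3,2)->(2,2) | p2:(2,2)->(2,3) | p3:(2,0)->(2,1)
Step 4: p0:(2,2)->(2,3) | p1:(2,2)->(2,3) | p2:(2,3)->(2,4)->EXIT | p3:(2,1)->(2,2)
Step 5: p0:(2,3)->(2,4)->EXIT | p1:(2,3)->(2,4)->EXIT | p2:escaped | p3:(2,2)->(2,3)
Step 6: p0:escaped | p1:escaped | p2:escaped | p3:(2,3)->(2,4)->EXIT

ESCAPED ESCAPED ESCAPED ESCAPED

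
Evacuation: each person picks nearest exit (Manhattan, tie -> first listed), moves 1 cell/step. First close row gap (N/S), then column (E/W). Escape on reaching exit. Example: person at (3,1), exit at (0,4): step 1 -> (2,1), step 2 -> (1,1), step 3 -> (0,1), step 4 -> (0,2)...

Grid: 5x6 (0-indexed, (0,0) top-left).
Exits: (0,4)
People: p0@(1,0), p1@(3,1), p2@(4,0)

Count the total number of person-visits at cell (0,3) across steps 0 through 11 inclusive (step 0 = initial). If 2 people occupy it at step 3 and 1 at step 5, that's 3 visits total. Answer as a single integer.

Answer: 3

Derivation:
Step 0: p0@(1,0) p1@(3,1) p2@(4,0) -> at (0,3): 0 [-], cum=0
Step 1: p0@(0,0) p1@(2,1) p2@(3,0) -> at (0,3): 0 [-], cum=0
Step 2: p0@(0,1) p1@(1,1) p2@(2,0) -> at (0,3): 0 [-], cum=0
Step 3: p0@(0,2) p1@(0,1) p2@(1,0) -> at (0,3): 0 [-], cum=0
Step 4: p0@(0,3) p1@(0,2) p2@(0,0) -> at (0,3): 1 [p0], cum=1
Step 5: p0@ESC p1@(0,3) p2@(0,1) -> at (0,3): 1 [p1], cum=2
Step 6: p0@ESC p1@ESC p2@(0,2) -> at (0,3): 0 [-], cum=2
Step 7: p0@ESC p1@ESC p2@(0,3) -> at (0,3): 1 [p2], cum=3
Step 8: p0@ESC p1@ESC p2@ESC -> at (0,3): 0 [-], cum=3
Total visits = 3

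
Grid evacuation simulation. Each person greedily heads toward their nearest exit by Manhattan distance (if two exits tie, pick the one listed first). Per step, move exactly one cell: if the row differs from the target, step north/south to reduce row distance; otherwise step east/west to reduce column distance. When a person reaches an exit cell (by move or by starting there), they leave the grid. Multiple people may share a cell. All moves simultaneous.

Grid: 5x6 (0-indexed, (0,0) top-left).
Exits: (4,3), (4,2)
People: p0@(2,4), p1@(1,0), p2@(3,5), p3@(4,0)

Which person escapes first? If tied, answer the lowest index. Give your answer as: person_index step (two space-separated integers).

Answer: 3 2

Derivation:
Step 1: p0:(2,4)->(3,4) | p1:(1,0)->(2,0) | p2:(3,5)->(4,5) | p3:(4,0)->(4,1)
Step 2: p0:(3,4)->(4,4) | p1:(2,0)->(3,0) | p2:(4,5)->(4,4) | p3:(4,1)->(4,2)->EXIT
Step 3: p0:(4,4)->(4,3)->EXIT | p1:(3,0)->(4,0) | p2:(4,4)->(4,3)->EXIT | p3:escaped
Step 4: p0:escaped | p1:(4,0)->(4,1) | p2:escaped | p3:escaped
Step 5: p0:escaped | p1:(4,1)->(4,2)->EXIT | p2:escaped | p3:escaped
Exit steps: [3, 5, 3, 2]
First to escape: p3 at step 2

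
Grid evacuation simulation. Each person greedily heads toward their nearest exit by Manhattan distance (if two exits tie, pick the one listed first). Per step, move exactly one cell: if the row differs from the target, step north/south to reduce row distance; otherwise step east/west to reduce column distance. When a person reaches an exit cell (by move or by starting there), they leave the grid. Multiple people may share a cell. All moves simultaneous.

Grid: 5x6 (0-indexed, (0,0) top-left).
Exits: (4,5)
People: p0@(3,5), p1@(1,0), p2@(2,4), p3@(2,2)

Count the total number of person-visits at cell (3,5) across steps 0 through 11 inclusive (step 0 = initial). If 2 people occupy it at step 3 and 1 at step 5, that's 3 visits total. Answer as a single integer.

Step 0: p0@(3,5) p1@(1,0) p2@(2,4) p3@(2,2) -> at (3,5): 1 [p0], cum=1
Step 1: p0@ESC p1@(2,0) p2@(3,4) p3@(3,2) -> at (3,5): 0 [-], cum=1
Step 2: p0@ESC p1@(3,0) p2@(4,4) p3@(4,2) -> at (3,5): 0 [-], cum=1
Step 3: p0@ESC p1@(4,0) p2@ESC p3@(4,3) -> at (3,5): 0 [-], cum=1
Step 4: p0@ESC p1@(4,1) p2@ESC p3@(4,4) -> at (3,5): 0 [-], cum=1
Step 5: p0@ESC p1@(4,2) p2@ESC p3@ESC -> at (3,5): 0 [-], cum=1
Step 6: p0@ESC p1@(4,3) p2@ESC p3@ESC -> at (3,5): 0 [-], cum=1
Step 7: p0@ESC p1@(4,4) p2@ESC p3@ESC -> at (3,5): 0 [-], cum=1
Step 8: p0@ESC p1@ESC p2@ESC p3@ESC -> at (3,5): 0 [-], cum=1
Total visits = 1

Answer: 1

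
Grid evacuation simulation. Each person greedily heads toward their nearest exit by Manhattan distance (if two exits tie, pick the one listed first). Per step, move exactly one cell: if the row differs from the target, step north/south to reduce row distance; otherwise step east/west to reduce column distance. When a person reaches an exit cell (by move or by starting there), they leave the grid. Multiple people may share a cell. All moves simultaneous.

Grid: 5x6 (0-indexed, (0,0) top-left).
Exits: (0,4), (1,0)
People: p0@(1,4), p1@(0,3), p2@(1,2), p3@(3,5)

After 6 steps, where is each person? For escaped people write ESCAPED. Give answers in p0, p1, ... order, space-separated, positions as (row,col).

Step 1: p0:(1,4)->(0,4)->EXIT | p1:(0,3)->(0,4)->EXIT | p2:(1,2)->(1,1) | p3:(3,5)->(2,5)
Step 2: p0:escaped | p1:escaped | p2:(1,1)->(1,0)->EXIT | p3:(2,5)->(1,5)
Step 3: p0:escaped | p1:escaped | p2:escaped | p3:(1,5)->(0,5)
Step 4: p0:escaped | p1:escaped | p2:escaped | p3:(0,5)->(0,4)->EXIT

ESCAPED ESCAPED ESCAPED ESCAPED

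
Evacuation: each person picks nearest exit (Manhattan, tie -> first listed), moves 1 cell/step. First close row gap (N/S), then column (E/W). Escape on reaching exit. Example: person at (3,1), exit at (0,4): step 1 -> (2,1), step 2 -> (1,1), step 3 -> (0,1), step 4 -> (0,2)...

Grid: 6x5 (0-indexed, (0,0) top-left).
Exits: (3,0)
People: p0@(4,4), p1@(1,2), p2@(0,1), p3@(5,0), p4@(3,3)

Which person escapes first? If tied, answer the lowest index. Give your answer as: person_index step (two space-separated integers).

Answer: 3 2

Derivation:
Step 1: p0:(4,4)->(3,4) | p1:(1,2)->(2,2) | p2:(0,1)->(1,1) | p3:(5,0)->(4,0) | p4:(3,3)->(3,2)
Step 2: p0:(3,4)->(3,3) | p1:(2,2)->(3,2) | p2:(1,1)->(2,1) | p3:(4,0)->(3,0)->EXIT | p4:(3,2)->(3,1)
Step 3: p0:(3,3)->(3,2) | p1:(3,2)->(3,1) | p2:(2,1)->(3,1) | p3:escaped | p4:(3,1)->(3,0)->EXIT
Step 4: p0:(3,2)->(3,1) | p1:(3,1)->(3,0)->EXIT | p2:(3,1)->(3,0)->EXIT | p3:escaped | p4:escaped
Step 5: p0:(3,1)->(3,0)->EXIT | p1:escaped | p2:escaped | p3:escaped | p4:escaped
Exit steps: [5, 4, 4, 2, 3]
First to escape: p3 at step 2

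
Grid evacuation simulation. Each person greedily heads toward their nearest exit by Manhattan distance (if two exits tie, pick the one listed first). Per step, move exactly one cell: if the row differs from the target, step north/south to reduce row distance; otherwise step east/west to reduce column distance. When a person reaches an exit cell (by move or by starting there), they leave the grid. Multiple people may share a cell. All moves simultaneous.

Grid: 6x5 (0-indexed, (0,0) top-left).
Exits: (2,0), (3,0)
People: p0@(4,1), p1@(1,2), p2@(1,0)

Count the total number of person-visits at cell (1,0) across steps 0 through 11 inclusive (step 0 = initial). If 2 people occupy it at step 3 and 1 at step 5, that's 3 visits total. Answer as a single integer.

Step 0: p0@(4,1) p1@(1,2) p2@(1,0) -> at (1,0): 1 [p2], cum=1
Step 1: p0@(3,1) p1@(2,2) p2@ESC -> at (1,0): 0 [-], cum=1
Step 2: p0@ESC p1@(2,1) p2@ESC -> at (1,0): 0 [-], cum=1
Step 3: p0@ESC p1@ESC p2@ESC -> at (1,0): 0 [-], cum=1
Total visits = 1

Answer: 1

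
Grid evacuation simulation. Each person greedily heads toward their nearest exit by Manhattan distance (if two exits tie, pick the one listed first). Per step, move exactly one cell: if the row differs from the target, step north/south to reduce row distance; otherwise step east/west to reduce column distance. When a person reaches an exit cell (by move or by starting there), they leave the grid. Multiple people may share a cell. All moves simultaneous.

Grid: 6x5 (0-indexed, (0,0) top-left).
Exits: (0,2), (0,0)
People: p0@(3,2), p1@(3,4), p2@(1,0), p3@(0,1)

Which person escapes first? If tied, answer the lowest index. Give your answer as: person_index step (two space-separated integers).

Answer: 2 1

Derivation:
Step 1: p0:(3,2)->(2,2) | p1:(3,4)->(2,4) | p2:(1,0)->(0,0)->EXIT | p3:(0,1)->(0,2)->EXIT
Step 2: p0:(2,2)->(1,2) | p1:(2,4)->(1,4) | p2:escaped | p3:escaped
Step 3: p0:(1,2)->(0,2)->EXIT | p1:(1,4)->(0,4) | p2:escaped | p3:escaped
Step 4: p0:escaped | p1:(0,4)->(0,3) | p2:escaped | p3:escaped
Step 5: p0:escaped | p1:(0,3)->(0,2)->EXIT | p2:escaped | p3:escaped
Exit steps: [3, 5, 1, 1]
First to escape: p2 at step 1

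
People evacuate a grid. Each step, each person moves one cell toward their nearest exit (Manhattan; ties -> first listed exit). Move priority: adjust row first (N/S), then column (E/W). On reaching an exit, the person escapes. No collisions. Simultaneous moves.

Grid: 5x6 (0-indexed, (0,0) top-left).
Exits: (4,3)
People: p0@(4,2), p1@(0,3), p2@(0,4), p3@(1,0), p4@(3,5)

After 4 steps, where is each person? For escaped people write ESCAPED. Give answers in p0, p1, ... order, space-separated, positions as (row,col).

Step 1: p0:(4,2)->(4,3)->EXIT | p1:(0,3)->(1,3) | p2:(0,4)->(1,4) | p3:(1,0)->(2,0) | p4:(3,5)->(4,5)
Step 2: p0:escaped | p1:(1,3)->(2,3) | p2:(1,4)->(2,4) | p3:(2,0)->(3,0) | p4:(4,5)->(4,4)
Step 3: p0:escaped | p1:(2,3)->(3,3) | p2:(2,4)->(3,4) | p3:(3,0)->(4,0) | p4:(4,4)->(4,3)->EXIT
Step 4: p0:escaped | p1:(3,3)->(4,3)->EXIT | p2:(3,4)->(4,4) | p3:(4,0)->(4,1) | p4:escaped

ESCAPED ESCAPED (4,4) (4,1) ESCAPED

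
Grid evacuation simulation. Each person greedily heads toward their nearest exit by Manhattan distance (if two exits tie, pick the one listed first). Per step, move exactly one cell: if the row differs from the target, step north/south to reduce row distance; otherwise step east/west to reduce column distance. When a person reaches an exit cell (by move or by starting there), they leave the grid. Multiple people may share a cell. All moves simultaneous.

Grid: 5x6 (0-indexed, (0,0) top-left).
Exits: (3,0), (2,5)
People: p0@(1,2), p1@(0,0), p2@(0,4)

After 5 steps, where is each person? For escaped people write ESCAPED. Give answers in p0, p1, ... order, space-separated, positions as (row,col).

Step 1: p0:(1,2)->(2,2) | p1:(0,0)->(1,0) | p2:(0,4)->(1,4)
Step 2: p0:(2,2)->(3,2) | p1:(1,0)->(2,0) | p2:(1,4)->(2,4)
Step 3: p0:(3,2)->(3,1) | p1:(2,0)->(3,0)->EXIT | p2:(2,4)->(2,5)->EXIT
Step 4: p0:(3,1)->(3,0)->EXIT | p1:escaped | p2:escaped

ESCAPED ESCAPED ESCAPED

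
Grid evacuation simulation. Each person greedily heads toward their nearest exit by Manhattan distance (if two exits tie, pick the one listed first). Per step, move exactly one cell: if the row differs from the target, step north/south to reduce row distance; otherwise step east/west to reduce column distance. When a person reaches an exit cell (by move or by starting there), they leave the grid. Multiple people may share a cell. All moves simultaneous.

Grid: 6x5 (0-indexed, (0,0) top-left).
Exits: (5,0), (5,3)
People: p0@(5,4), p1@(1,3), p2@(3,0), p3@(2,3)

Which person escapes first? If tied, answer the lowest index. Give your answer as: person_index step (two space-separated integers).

Answer: 0 1

Derivation:
Step 1: p0:(5,4)->(5,3)->EXIT | p1:(1,3)->(2,3) | p2:(3,0)->(4,0) | p3:(2,3)->(3,3)
Step 2: p0:escaped | p1:(2,3)->(3,3) | p2:(4,0)->(5,0)->EXIT | p3:(3,3)->(4,3)
Step 3: p0:escaped | p1:(3,3)->(4,3) | p2:escaped | p3:(4,3)->(5,3)->EXIT
Step 4: p0:escaped | p1:(4,3)->(5,3)->EXIT | p2:escaped | p3:escaped
Exit steps: [1, 4, 2, 3]
First to escape: p0 at step 1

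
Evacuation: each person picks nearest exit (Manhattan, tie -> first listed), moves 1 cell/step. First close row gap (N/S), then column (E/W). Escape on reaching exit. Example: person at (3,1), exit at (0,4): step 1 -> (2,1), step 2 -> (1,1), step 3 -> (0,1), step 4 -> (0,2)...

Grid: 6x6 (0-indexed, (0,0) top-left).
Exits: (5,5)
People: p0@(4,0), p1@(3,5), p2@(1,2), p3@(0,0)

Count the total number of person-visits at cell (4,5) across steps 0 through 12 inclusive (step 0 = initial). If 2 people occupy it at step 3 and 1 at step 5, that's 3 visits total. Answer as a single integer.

Step 0: p0@(4,0) p1@(3,5) p2@(1,2) p3@(0,0) -> at (4,5): 0 [-], cum=0
Step 1: p0@(5,0) p1@(4,5) p2@(2,2) p3@(1,0) -> at (4,5): 1 [p1], cum=1
Step 2: p0@(5,1) p1@ESC p2@(3,2) p3@(2,0) -> at (4,5): 0 [-], cum=1
Step 3: p0@(5,2) p1@ESC p2@(4,2) p3@(3,0) -> at (4,5): 0 [-], cum=1
Step 4: p0@(5,3) p1@ESC p2@(5,2) p3@(4,0) -> at (4,5): 0 [-], cum=1
Step 5: p0@(5,4) p1@ESC p2@(5,3) p3@(5,0) -> at (4,5): 0 [-], cum=1
Step 6: p0@ESC p1@ESC p2@(5,4) p3@(5,1) -> at (4,5): 0 [-], cum=1
Step 7: p0@ESC p1@ESC p2@ESC p3@(5,2) -> at (4,5): 0 [-], cum=1
Step 8: p0@ESC p1@ESC p2@ESC p3@(5,3) -> at (4,5): 0 [-], cum=1
Step 9: p0@ESC p1@ESC p2@ESC p3@(5,4) -> at (4,5): 0 [-], cum=1
Step 10: p0@ESC p1@ESC p2@ESC p3@ESC -> at (4,5): 0 [-], cum=1
Total visits = 1

Answer: 1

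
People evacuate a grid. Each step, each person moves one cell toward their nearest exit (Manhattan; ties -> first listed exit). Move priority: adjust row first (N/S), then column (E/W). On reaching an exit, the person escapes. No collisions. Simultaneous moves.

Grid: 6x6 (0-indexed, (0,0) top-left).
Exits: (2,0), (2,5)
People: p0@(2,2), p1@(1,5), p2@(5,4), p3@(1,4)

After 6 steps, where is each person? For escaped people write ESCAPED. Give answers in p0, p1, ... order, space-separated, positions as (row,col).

Step 1: p0:(2,2)->(2,1) | p1:(1,5)->(2,5)->EXIT | p2:(5,4)->(4,4) | p3:(1,4)->(2,4)
Step 2: p0:(2,1)->(2,0)->EXIT | p1:escaped | p2:(4,4)->(3,4) | p3:(2,4)->(2,5)->EXIT
Step 3: p0:escaped | p1:escaped | p2:(3,4)->(2,4) | p3:escaped
Step 4: p0:escaped | p1:escaped | p2:(2,4)->(2,5)->EXIT | p3:escaped

ESCAPED ESCAPED ESCAPED ESCAPED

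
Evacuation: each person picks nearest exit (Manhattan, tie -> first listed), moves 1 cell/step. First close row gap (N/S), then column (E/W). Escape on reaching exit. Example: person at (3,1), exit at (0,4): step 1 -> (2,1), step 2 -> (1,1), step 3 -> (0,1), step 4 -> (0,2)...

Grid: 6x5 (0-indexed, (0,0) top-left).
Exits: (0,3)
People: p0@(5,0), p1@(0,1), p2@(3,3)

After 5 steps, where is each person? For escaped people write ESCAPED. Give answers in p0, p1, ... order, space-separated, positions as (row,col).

Step 1: p0:(5,0)->(4,0) | p1:(0,1)->(0,2) | p2:(3,3)->(2,3)
Step 2: p0:(4,0)->(3,0) | p1:(0,2)->(0,3)->EXIT | p2:(2,3)->(1,3)
Step 3: p0:(3,0)->(2,0) | p1:escaped | p2:(1,3)->(0,3)->EXIT
Step 4: p0:(2,0)->(1,0) | p1:escaped | p2:escaped
Step 5: p0:(1,0)->(0,0) | p1:escaped | p2:escaped

(0,0) ESCAPED ESCAPED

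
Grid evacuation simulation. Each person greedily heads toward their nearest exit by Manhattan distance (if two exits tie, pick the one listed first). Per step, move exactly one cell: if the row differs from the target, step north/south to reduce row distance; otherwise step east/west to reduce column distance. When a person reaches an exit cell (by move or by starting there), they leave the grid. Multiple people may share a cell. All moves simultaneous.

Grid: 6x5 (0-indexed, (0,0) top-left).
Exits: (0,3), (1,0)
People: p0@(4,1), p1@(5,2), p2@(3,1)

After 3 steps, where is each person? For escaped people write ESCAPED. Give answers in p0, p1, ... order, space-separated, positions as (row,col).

Step 1: p0:(4,1)->(3,1) | p1:(5,2)->(4,2) | p2:(3,1)->(2,1)
Step 2: p0:(3,1)->(2,1) | p1:(4,2)->(3,2) | p2:(2,1)->(1,1)
Step 3: p0:(2,1)->(1,1) | p1:(3,2)->(2,2) | p2:(1,1)->(1,0)->EXIT

(1,1) (2,2) ESCAPED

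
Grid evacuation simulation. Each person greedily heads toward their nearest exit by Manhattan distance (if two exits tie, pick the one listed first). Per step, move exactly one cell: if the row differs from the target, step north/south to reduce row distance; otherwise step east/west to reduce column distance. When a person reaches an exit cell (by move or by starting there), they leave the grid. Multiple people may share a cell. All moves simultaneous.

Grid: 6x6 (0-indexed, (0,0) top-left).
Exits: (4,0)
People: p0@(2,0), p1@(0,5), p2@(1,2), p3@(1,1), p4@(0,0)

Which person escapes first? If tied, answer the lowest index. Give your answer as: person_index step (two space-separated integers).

Answer: 0 2

Derivation:
Step 1: p0:(2,0)->(3,0) | p1:(0,5)->(1,5) | p2:(1,2)->(2,2) | p3:(1,1)->(2,1) | p4:(0,0)->(1,0)
Step 2: p0:(3,0)->(4,0)->EXIT | p1:(1,5)->(2,5) | p2:(2,2)->(3,2) | p3:(2,1)->(3,1) | p4:(1,0)->(2,0)
Step 3: p0:escaped | p1:(2,5)->(3,5) | p2:(3,2)->(4,2) | p3:(3,1)->(4,1) | p4:(2,0)->(3,0)
Step 4: p0:escaped | p1:(3,5)->(4,5) | p2:(4,2)->(4,1) | p3:(4,1)->(4,0)->EXIT | p4:(3,0)->(4,0)->EXIT
Step 5: p0:escaped | p1:(4,5)->(4,4) | p2:(4,1)->(4,0)->EXIT | p3:escaped | p4:escaped
Step 6: p0:escaped | p1:(4,4)->(4,3) | p2:escaped | p3:escaped | p4:escaped
Step 7: p0:escaped | p1:(4,3)->(4,2) | p2:escaped | p3:escaped | p4:escaped
Step 8: p0:escaped | p1:(4,2)->(4,1) | p2:escaped | p3:escaped | p4:escaped
Step 9: p0:escaped | p1:(4,1)->(4,0)->EXIT | p2:escaped | p3:escaped | p4:escaped
Exit steps: [2, 9, 5, 4, 4]
First to escape: p0 at step 2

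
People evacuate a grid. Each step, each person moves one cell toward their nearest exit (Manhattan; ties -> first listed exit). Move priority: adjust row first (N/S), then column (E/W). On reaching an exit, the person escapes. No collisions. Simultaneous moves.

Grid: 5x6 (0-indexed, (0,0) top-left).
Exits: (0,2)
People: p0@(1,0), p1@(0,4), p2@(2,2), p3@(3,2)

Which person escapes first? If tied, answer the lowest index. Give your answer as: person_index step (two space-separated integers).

Answer: 1 2

Derivation:
Step 1: p0:(1,0)->(0,0) | p1:(0,4)->(0,3) | p2:(2,2)->(1,2) | p3:(3,2)->(2,2)
Step 2: p0:(0,0)->(0,1) | p1:(0,3)->(0,2)->EXIT | p2:(1,2)->(0,2)->EXIT | p3:(2,2)->(1,2)
Step 3: p0:(0,1)->(0,2)->EXIT | p1:escaped | p2:escaped | p3:(1,2)->(0,2)->EXIT
Exit steps: [3, 2, 2, 3]
First to escape: p1 at step 2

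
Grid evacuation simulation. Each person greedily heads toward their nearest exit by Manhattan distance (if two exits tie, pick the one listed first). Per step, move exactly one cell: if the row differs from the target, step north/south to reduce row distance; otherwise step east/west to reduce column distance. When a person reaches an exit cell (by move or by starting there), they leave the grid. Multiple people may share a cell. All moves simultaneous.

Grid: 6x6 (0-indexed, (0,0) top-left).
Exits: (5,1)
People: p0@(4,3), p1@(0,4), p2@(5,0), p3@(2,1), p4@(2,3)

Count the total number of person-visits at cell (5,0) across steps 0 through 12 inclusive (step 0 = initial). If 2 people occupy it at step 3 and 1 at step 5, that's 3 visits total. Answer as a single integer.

Answer: 1

Derivation:
Step 0: p0@(4,3) p1@(0,4) p2@(5,0) p3@(2,1) p4@(2,3) -> at (5,0): 1 [p2], cum=1
Step 1: p0@(5,3) p1@(1,4) p2@ESC p3@(3,1) p4@(3,3) -> at (5,0): 0 [-], cum=1
Step 2: p0@(5,2) p1@(2,4) p2@ESC p3@(4,1) p4@(4,3) -> at (5,0): 0 [-], cum=1
Step 3: p0@ESC p1@(3,4) p2@ESC p3@ESC p4@(5,3) -> at (5,0): 0 [-], cum=1
Step 4: p0@ESC p1@(4,4) p2@ESC p3@ESC p4@(5,2) -> at (5,0): 0 [-], cum=1
Step 5: p0@ESC p1@(5,4) p2@ESC p3@ESC p4@ESC -> at (5,0): 0 [-], cum=1
Step 6: p0@ESC p1@(5,3) p2@ESC p3@ESC p4@ESC -> at (5,0): 0 [-], cum=1
Step 7: p0@ESC p1@(5,2) p2@ESC p3@ESC p4@ESC -> at (5,0): 0 [-], cum=1
Step 8: p0@ESC p1@ESC p2@ESC p3@ESC p4@ESC -> at (5,0): 0 [-], cum=1
Total visits = 1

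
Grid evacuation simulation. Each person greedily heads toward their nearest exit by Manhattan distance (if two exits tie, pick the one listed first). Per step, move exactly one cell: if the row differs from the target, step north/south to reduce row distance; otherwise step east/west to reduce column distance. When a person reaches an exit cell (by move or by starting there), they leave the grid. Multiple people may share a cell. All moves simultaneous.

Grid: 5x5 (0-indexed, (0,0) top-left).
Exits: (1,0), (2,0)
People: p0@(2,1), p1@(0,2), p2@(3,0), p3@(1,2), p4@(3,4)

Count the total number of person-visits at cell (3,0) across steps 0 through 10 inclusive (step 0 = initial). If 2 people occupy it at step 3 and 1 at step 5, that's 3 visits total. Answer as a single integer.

Answer: 1

Derivation:
Step 0: p0@(2,1) p1@(0,2) p2@(3,0) p3@(1,2) p4@(3,4) -> at (3,0): 1 [p2], cum=1
Step 1: p0@ESC p1@(1,2) p2@ESC p3@(1,1) p4@(2,4) -> at (3,0): 0 [-], cum=1
Step 2: p0@ESC p1@(1,1) p2@ESC p3@ESC p4@(2,3) -> at (3,0): 0 [-], cum=1
Step 3: p0@ESC p1@ESC p2@ESC p3@ESC p4@(2,2) -> at (3,0): 0 [-], cum=1
Step 4: p0@ESC p1@ESC p2@ESC p3@ESC p4@(2,1) -> at (3,0): 0 [-], cum=1
Step 5: p0@ESC p1@ESC p2@ESC p3@ESC p4@ESC -> at (3,0): 0 [-], cum=1
Total visits = 1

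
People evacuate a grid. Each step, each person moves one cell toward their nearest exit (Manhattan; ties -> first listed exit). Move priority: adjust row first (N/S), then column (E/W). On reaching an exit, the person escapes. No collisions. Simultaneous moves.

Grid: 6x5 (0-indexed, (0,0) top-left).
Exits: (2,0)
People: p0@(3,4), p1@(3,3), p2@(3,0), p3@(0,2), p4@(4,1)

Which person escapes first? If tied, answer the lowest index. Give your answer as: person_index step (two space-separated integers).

Step 1: p0:(3,4)->(2,4) | p1:(3,3)->(2,3) | p2:(3,0)->(2,0)->EXIT | p3:(0,2)->(1,2) | p4:(4,1)->(3,1)
Step 2: p0:(2,4)->(2,3) | p1:(2,3)->(2,2) | p2:escaped | p3:(1,2)->(2,2) | p4:(3,1)->(2,1)
Step 3: p0:(2,3)->(2,2) | p1:(2,2)->(2,1) | p2:escaped | p3:(2,2)->(2,1) | p4:(2,1)->(2,0)->EXIT
Step 4: p0:(2,2)->(2,1) | p1:(2,1)->(2,0)->EXIT | p2:escaped | p3:(2,1)->(2,0)->EXIT | p4:escaped
Step 5: p0:(2,1)->(2,0)->EXIT | p1:escaped | p2:escaped | p3:escaped | p4:escaped
Exit steps: [5, 4, 1, 4, 3]
First to escape: p2 at step 1

Answer: 2 1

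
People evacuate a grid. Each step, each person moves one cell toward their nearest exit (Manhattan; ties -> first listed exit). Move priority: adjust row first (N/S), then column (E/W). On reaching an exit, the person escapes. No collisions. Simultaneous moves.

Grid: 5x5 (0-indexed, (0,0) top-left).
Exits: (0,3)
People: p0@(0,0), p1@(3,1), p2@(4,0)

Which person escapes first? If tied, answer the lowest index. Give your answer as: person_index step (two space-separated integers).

Step 1: p0:(0,0)->(0,1) | p1:(3,1)->(2,1) | p2:(4,0)->(3,0)
Step 2: p0:(0,1)->(0,2) | p1:(2,1)->(1,1) | p2:(3,0)->(2,0)
Step 3: p0:(0,2)->(0,3)->EXIT | p1:(1,1)->(0,1) | p2:(2,0)->(1,0)
Step 4: p0:escaped | p1:(0,1)->(0,2) | p2:(1,0)->(0,0)
Step 5: p0:escaped | p1:(0,2)->(0,3)->EXIT | p2:(0,0)->(0,1)
Step 6: p0:escaped | p1:escaped | p2:(0,1)->(0,2)
Step 7: p0:escaped | p1:escaped | p2:(0,2)->(0,3)->EXIT
Exit steps: [3, 5, 7]
First to escape: p0 at step 3

Answer: 0 3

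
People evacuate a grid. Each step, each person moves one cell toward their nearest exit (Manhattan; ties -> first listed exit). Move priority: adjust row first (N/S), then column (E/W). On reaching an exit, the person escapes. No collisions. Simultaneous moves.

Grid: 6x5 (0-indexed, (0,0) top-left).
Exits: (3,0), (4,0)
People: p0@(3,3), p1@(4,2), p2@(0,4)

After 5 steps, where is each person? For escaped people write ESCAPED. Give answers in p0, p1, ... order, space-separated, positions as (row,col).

Step 1: p0:(3,3)->(3,2) | p1:(4,2)->(4,1) | p2:(0,4)->(1,4)
Step 2: p0:(3,2)->(3,1) | p1:(4,1)->(4,0)->EXIT | p2:(1,4)->(2,4)
Step 3: p0:(3,1)->(3,0)->EXIT | p1:escaped | p2:(2,4)->(3,4)
Step 4: p0:escaped | p1:escaped | p2:(3,4)->(3,3)
Step 5: p0:escaped | p1:escaped | p2:(3,3)->(3,2)

ESCAPED ESCAPED (3,2)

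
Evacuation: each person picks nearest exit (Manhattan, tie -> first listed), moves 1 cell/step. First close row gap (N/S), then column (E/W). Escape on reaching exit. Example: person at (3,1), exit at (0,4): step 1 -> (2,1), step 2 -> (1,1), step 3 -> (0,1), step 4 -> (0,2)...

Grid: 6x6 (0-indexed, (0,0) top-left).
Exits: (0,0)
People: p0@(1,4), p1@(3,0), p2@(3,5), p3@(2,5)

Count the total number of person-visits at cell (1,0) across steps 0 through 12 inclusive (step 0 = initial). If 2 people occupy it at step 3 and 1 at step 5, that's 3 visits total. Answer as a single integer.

Step 0: p0@(1,4) p1@(3,0) p2@(3,5) p3@(2,5) -> at (1,0): 0 [-], cum=0
Step 1: p0@(0,4) p1@(2,0) p2@(2,5) p3@(1,5) -> at (1,0): 0 [-], cum=0
Step 2: p0@(0,3) p1@(1,0) p2@(1,5) p3@(0,5) -> at (1,0): 1 [p1], cum=1
Step 3: p0@(0,2) p1@ESC p2@(0,5) p3@(0,4) -> at (1,0): 0 [-], cum=1
Step 4: p0@(0,1) p1@ESC p2@(0,4) p3@(0,3) -> at (1,0): 0 [-], cum=1
Step 5: p0@ESC p1@ESC p2@(0,3) p3@(0,2) -> at (1,0): 0 [-], cum=1
Step 6: p0@ESC p1@ESC p2@(0,2) p3@(0,1) -> at (1,0): 0 [-], cum=1
Step 7: p0@ESC p1@ESC p2@(0,1) p3@ESC -> at (1,0): 0 [-], cum=1
Step 8: p0@ESC p1@ESC p2@ESC p3@ESC -> at (1,0): 0 [-], cum=1
Total visits = 1

Answer: 1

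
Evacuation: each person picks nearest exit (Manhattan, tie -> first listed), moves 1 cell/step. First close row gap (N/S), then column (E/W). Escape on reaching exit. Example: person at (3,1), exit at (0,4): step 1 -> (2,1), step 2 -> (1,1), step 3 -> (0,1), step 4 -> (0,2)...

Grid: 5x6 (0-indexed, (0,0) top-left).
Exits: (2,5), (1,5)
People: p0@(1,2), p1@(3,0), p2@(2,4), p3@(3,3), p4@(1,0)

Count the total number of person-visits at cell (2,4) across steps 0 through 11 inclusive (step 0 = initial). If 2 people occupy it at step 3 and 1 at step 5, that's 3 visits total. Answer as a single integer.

Answer: 3

Derivation:
Step 0: p0@(1,2) p1@(3,0) p2@(2,4) p3@(3,3) p4@(1,0) -> at (2,4): 1 [p2], cum=1
Step 1: p0@(1,3) p1@(2,0) p2@ESC p3@(2,3) p4@(1,1) -> at (2,4): 0 [-], cum=1
Step 2: p0@(1,4) p1@(2,1) p2@ESC p3@(2,4) p4@(1,2) -> at (2,4): 1 [p3], cum=2
Step 3: p0@ESC p1@(2,2) p2@ESC p3@ESC p4@(1,3) -> at (2,4): 0 [-], cum=2
Step 4: p0@ESC p1@(2,3) p2@ESC p3@ESC p4@(1,4) -> at (2,4): 0 [-], cum=2
Step 5: p0@ESC p1@(2,4) p2@ESC p3@ESC p4@ESC -> at (2,4): 1 [p1], cum=3
Step 6: p0@ESC p1@ESC p2@ESC p3@ESC p4@ESC -> at (2,4): 0 [-], cum=3
Total visits = 3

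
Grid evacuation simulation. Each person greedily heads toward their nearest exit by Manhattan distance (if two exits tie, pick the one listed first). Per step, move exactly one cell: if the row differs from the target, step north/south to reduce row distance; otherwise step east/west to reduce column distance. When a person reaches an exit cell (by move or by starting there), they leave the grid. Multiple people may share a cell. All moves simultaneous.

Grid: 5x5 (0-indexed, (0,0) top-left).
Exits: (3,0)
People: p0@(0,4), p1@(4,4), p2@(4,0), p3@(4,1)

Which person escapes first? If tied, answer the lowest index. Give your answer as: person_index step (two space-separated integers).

Step 1: p0:(0,4)->(1,4) | p1:(4,4)->(3,4) | p2:(4,0)->(3,0)->EXIT | p3:(4,1)->(3,1)
Step 2: p0:(1,4)->(2,4) | p1:(3,4)->(3,3) | p2:escaped | p3:(3,1)->(3,0)->EXIT
Step 3: p0:(2,4)->(3,4) | p1:(3,3)->(3,2) | p2:escaped | p3:escaped
Step 4: p0:(3,4)->(3,3) | p1:(3,2)->(3,1) | p2:escaped | p3:escaped
Step 5: p0:(3,3)->(3,2) | p1:(3,1)->(3,0)->EXIT | p2:escaped | p3:escaped
Step 6: p0:(3,2)->(3,1) | p1:escaped | p2:escaped | p3:escaped
Step 7: p0:(3,1)->(3,0)->EXIT | p1:escaped | p2:escaped | p3:escaped
Exit steps: [7, 5, 1, 2]
First to escape: p2 at step 1

Answer: 2 1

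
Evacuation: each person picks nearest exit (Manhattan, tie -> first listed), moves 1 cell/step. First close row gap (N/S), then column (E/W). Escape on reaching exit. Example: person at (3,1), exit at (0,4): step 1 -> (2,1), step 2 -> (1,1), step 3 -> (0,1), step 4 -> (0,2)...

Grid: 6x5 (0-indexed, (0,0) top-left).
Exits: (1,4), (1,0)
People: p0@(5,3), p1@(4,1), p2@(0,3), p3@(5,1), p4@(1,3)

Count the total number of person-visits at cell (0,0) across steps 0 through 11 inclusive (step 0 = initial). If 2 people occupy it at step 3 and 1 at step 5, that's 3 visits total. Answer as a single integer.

Answer: 0

Derivation:
Step 0: p0@(5,3) p1@(4,1) p2@(0,3) p3@(5,1) p4@(1,3) -> at (0,0): 0 [-], cum=0
Step 1: p0@(4,3) p1@(3,1) p2@(1,3) p3@(4,1) p4@ESC -> at (0,0): 0 [-], cum=0
Step 2: p0@(3,3) p1@(2,1) p2@ESC p3@(3,1) p4@ESC -> at (0,0): 0 [-], cum=0
Step 3: p0@(2,3) p1@(1,1) p2@ESC p3@(2,1) p4@ESC -> at (0,0): 0 [-], cum=0
Step 4: p0@(1,3) p1@ESC p2@ESC p3@(1,1) p4@ESC -> at (0,0): 0 [-], cum=0
Step 5: p0@ESC p1@ESC p2@ESC p3@ESC p4@ESC -> at (0,0): 0 [-], cum=0
Total visits = 0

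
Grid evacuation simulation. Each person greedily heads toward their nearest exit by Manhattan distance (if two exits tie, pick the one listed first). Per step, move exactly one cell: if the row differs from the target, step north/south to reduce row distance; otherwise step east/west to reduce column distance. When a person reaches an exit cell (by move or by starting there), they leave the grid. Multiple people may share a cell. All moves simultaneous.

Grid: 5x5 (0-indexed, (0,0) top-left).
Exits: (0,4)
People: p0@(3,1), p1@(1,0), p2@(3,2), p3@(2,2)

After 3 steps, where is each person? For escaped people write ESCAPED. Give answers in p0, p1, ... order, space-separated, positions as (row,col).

Step 1: p0:(3,1)->(2,1) | p1:(1,0)->(0,0) | p2:(3,2)->(2,2) | p3:(2,2)->(1,2)
Step 2: p0:(2,1)->(1,1) | p1:(0,0)->(0,1) | p2:(2,2)->(1,2) | p3:(1,2)->(0,2)
Step 3: p0:(1,1)->(0,1) | p1:(0,1)->(0,2) | p2:(1,2)->(0,2) | p3:(0,2)->(0,3)

(0,1) (0,2) (0,2) (0,3)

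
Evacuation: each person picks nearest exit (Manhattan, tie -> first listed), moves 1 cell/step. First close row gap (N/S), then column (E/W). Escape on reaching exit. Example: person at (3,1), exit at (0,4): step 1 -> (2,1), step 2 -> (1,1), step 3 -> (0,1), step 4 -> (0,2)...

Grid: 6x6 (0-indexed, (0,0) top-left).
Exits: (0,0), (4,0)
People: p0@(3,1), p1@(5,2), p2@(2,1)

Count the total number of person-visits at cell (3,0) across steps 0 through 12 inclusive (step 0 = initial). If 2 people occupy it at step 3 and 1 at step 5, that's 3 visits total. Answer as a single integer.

Answer: 0

Derivation:
Step 0: p0@(3,1) p1@(5,2) p2@(2,1) -> at (3,0): 0 [-], cum=0
Step 1: p0@(4,1) p1@(4,2) p2@(1,1) -> at (3,0): 0 [-], cum=0
Step 2: p0@ESC p1@(4,1) p2@(0,1) -> at (3,0): 0 [-], cum=0
Step 3: p0@ESC p1@ESC p2@ESC -> at (3,0): 0 [-], cum=0
Total visits = 0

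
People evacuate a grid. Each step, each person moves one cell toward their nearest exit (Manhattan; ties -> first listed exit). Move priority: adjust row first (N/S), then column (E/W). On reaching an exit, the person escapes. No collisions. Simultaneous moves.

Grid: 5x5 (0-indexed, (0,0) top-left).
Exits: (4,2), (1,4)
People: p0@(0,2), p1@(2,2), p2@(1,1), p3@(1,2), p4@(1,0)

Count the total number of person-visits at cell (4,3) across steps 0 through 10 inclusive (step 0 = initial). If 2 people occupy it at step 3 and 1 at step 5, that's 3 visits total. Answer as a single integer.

Answer: 0

Derivation:
Step 0: p0@(0,2) p1@(2,2) p2@(1,1) p3@(1,2) p4@(1,0) -> at (4,3): 0 [-], cum=0
Step 1: p0@(1,2) p1@(3,2) p2@(1,2) p3@(1,3) p4@(1,1) -> at (4,3): 0 [-], cum=0
Step 2: p0@(1,3) p1@ESC p2@(1,3) p3@ESC p4@(1,2) -> at (4,3): 0 [-], cum=0
Step 3: p0@ESC p1@ESC p2@ESC p3@ESC p4@(1,3) -> at (4,3): 0 [-], cum=0
Step 4: p0@ESC p1@ESC p2@ESC p3@ESC p4@ESC -> at (4,3): 0 [-], cum=0
Total visits = 0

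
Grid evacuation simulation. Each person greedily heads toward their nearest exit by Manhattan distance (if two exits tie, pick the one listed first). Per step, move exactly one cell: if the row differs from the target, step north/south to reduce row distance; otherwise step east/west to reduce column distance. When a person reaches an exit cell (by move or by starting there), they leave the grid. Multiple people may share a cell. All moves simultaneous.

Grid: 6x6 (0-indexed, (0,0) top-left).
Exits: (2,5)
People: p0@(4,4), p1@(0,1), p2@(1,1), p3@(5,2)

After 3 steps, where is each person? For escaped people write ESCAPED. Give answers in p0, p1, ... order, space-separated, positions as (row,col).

Step 1: p0:(4,4)->(3,4) | p1:(0,1)->(1,1) | p2:(1,1)->(2,1) | p3:(5,2)->(4,2)
Step 2: p0:(3,4)->(2,4) | p1:(1,1)->(2,1) | p2:(2,1)->(2,2) | p3:(4,2)->(3,2)
Step 3: p0:(2,4)->(2,5)->EXIT | p1:(2,1)->(2,2) | p2:(2,2)->(2,3) | p3:(3,2)->(2,2)

ESCAPED (2,2) (2,3) (2,2)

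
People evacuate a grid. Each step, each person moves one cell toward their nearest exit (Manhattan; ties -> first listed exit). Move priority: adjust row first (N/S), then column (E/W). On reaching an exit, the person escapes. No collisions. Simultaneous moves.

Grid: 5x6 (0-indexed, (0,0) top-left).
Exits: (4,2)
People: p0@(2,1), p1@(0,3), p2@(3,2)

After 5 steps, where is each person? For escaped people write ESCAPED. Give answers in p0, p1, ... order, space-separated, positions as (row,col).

Step 1: p0:(2,1)->(3,1) | p1:(0,3)->(1,3) | p2:(3,2)->(4,2)->EXIT
Step 2: p0:(3,1)->(4,1) | p1:(1,3)->(2,3) | p2:escaped
Step 3: p0:(4,1)->(4,2)->EXIT | p1:(2,3)->(3,3) | p2:escaped
Step 4: p0:escaped | p1:(3,3)->(4,3) | p2:escaped
Step 5: p0:escaped | p1:(4,3)->(4,2)->EXIT | p2:escaped

ESCAPED ESCAPED ESCAPED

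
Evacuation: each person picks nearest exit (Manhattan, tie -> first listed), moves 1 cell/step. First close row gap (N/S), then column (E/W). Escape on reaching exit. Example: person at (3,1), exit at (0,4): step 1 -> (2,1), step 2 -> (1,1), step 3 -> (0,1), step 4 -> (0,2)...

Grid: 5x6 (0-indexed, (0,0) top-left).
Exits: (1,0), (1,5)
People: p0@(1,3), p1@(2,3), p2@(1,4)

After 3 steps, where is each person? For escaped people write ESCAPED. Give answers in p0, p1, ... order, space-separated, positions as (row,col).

Step 1: p0:(1,3)->(1,4) | p1:(2,3)->(1,3) | p2:(1,4)->(1,5)->EXIT
Step 2: p0:(1,4)->(1,5)->EXIT | p1:(1,3)->(1,4) | p2:escaped
Step 3: p0:escaped | p1:(1,4)->(1,5)->EXIT | p2:escaped

ESCAPED ESCAPED ESCAPED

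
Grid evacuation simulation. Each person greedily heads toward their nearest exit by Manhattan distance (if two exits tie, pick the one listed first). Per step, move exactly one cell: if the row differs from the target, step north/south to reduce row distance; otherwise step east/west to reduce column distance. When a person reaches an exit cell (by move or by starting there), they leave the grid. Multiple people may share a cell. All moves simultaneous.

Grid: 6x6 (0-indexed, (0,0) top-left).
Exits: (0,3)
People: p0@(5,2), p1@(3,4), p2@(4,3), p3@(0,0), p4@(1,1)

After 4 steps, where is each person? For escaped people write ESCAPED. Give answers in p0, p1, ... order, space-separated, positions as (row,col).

Step 1: p0:(5,2)->(4,2) | p1:(3,4)->(2,4) | p2:(4,3)->(3,3) | p3:(0,0)->(0,1) | p4:(1,1)->(0,1)
Step 2: p0:(4,2)->(3,2) | p1:(2,4)->(1,4) | p2:(3,3)->(2,3) | p3:(0,1)->(0,2) | p4:(0,1)->(0,2)
Step 3: p0:(3,2)->(2,2) | p1:(1,4)->(0,4) | p2:(2,3)->(1,3) | p3:(0,2)->(0,3)->EXIT | p4:(0,2)->(0,3)->EXIT
Step 4: p0:(2,2)->(1,2) | p1:(0,4)->(0,3)->EXIT | p2:(1,3)->(0,3)->EXIT | p3:escaped | p4:escaped

(1,2) ESCAPED ESCAPED ESCAPED ESCAPED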